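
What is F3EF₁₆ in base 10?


Positional values:
Position 0: F × 16^0 = 15 × 1 = 15
Position 1: E × 16^1 = 14 × 16 = 224
Position 2: 3 × 16^2 = 3 × 256 = 768
Position 3: F × 16^3 = 15 × 4096 = 61440
Sum = 15 + 224 + 768 + 61440
= 62447


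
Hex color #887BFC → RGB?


Hex: #887BFC
R = 88₁₆ = 136
G = 7B₁₆ = 123
B = FC₁₆ = 252
= RGB(136, 123, 252)


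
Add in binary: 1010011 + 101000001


Align and add column by column (LSB to MSB, carry propagating):
  0001010011
+ 0101000001
  ----------
  col 0: 1 + 1 + 0 (carry in) = 2 → bit 0, carry out 1
  col 1: 1 + 0 + 1 (carry in) = 2 → bit 0, carry out 1
  col 2: 0 + 0 + 1 (carry in) = 1 → bit 1, carry out 0
  col 3: 0 + 0 + 0 (carry in) = 0 → bit 0, carry out 0
  col 4: 1 + 0 + 0 (carry in) = 1 → bit 1, carry out 0
  col 5: 0 + 0 + 0 (carry in) = 0 → bit 0, carry out 0
  col 6: 1 + 1 + 0 (carry in) = 2 → bit 0, carry out 1
  col 7: 0 + 0 + 1 (carry in) = 1 → bit 1, carry out 0
  col 8: 0 + 1 + 0 (carry in) = 1 → bit 1, carry out 0
  col 9: 0 + 0 + 0 (carry in) = 0 → bit 0, carry out 0
Reading bits MSB→LSB: 0110010100
Strip leading zeros: 110010100
= 110010100


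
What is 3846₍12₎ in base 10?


Positional values (base 12):
  6 × 12^0 = 6 × 1 = 6
  4 × 12^1 = 4 × 12 = 48
  8 × 12^2 = 8 × 144 = 1152
  3 × 12^3 = 3 × 1728 = 5184
Sum = 6 + 48 + 1152 + 5184
= 6390


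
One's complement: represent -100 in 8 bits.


Original: 01100100
Invert all bits:
  bit 0: 0 → 1
  bit 1: 1 → 0
  bit 2: 1 → 0
  bit 3: 0 → 1
  bit 4: 0 → 1
  bit 5: 1 → 0
  bit 6: 0 → 1
  bit 7: 0 → 1
= 10011011


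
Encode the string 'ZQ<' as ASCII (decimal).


String: 'ZQ<'  (3 characters)
Per-character ASCII lookup:
  'Z': uppercase starts at 65: 'Z' = 65 + 25 = 90
  'Q': uppercase starts at 65: 'Q' = 65 + 16 = 81
  '<': special character: '<' = 60
= 90 81 60


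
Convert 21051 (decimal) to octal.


Divide by 8 repeatedly:
21051 ÷ 8 = 2631 remainder 3
2631 ÷ 8 = 328 remainder 7
328 ÷ 8 = 41 remainder 0
41 ÷ 8 = 5 remainder 1
5 ÷ 8 = 0 remainder 5
Reading remainders bottom-up:
= 0o51073


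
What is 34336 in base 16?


Divide by 16 repeatedly:
34336 ÷ 16 = 2146 remainder 0 (0)
2146 ÷ 16 = 134 remainder 2 (2)
134 ÷ 16 = 8 remainder 6 (6)
8 ÷ 16 = 0 remainder 8 (8)
Reading remainders bottom-up:
= 0x8620


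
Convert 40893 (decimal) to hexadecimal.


Divide by 16 repeatedly:
40893 ÷ 16 = 2555 remainder 13 (D)
2555 ÷ 16 = 159 remainder 11 (B)
159 ÷ 16 = 9 remainder 15 (F)
9 ÷ 16 = 0 remainder 9 (9)
Reading remainders bottom-up:
= 0x9FBD


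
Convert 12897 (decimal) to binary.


Divide by 2 repeatedly:
12897 ÷ 2 = 6448 remainder 1
6448 ÷ 2 = 3224 remainder 0
3224 ÷ 2 = 1612 remainder 0
1612 ÷ 2 = 806 remainder 0
806 ÷ 2 = 403 remainder 0
403 ÷ 2 = 201 remainder 1
201 ÷ 2 = 100 remainder 1
100 ÷ 2 = 50 remainder 0
50 ÷ 2 = 25 remainder 0
25 ÷ 2 = 12 remainder 1
12 ÷ 2 = 6 remainder 0
6 ÷ 2 = 3 remainder 0
3 ÷ 2 = 1 remainder 1
1 ÷ 2 = 0 remainder 1
Reading remainders bottom-up:
= 11001001100001


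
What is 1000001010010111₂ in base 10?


Positional values:
Bit 0: 1 × 2^0 = 1
Bit 1: 1 × 2^1 = 2
Bit 2: 1 × 2^2 = 4
Bit 4: 1 × 2^4 = 16
Bit 7: 1 × 2^7 = 128
Bit 9: 1 × 2^9 = 512
Bit 15: 1 × 2^15 = 32768
Sum = 1 + 2 + 4 + 16 + 128 + 512 + 32768
= 33431


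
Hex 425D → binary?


Each hex digit → 4 binary bits:
  4 = 0100
  2 = 0010
  5 = 0101
  D = 1101
Concatenate: 0100 0010 0101 1101
= 0100001001011101


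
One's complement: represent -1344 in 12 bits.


Original: 010101000000
Invert all bits:
  bit 0: 0 → 1
  bit 1: 1 → 0
  bit 2: 0 → 1
  bit 3: 1 → 0
  bit 4: 0 → 1
  bit 5: 1 → 0
  bit 6: 0 → 1
  bit 7: 0 → 1
  bit 8: 0 → 1
  bit 9: 0 → 1
  bit 10: 0 → 1
  bit 11: 0 → 1
= 101010111111


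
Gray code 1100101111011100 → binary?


Gray code: 1100101111011100
MSB stays the same: 1
Each subsequent bit = prev_binary XOR current_gray:
  B[1] = 1 XOR 1 = 0
  B[2] = 0 XOR 0 = 0
  B[3] = 0 XOR 0 = 0
  B[4] = 0 XOR 1 = 1
  B[5] = 1 XOR 0 = 1
  B[6] = 1 XOR 1 = 0
  B[7] = 0 XOR 1 = 1
  B[8] = 1 XOR 1 = 0
  B[9] = 0 XOR 1 = 1
  B[10] = 1 XOR 0 = 1
  B[11] = 1 XOR 1 = 0
  B[12] = 0 XOR 1 = 1
  B[13] = 1 XOR 1 = 0
  B[14] = 0 XOR 0 = 0
  B[15] = 0 XOR 0 = 0
= 1000110101101000 (36200 decimal)


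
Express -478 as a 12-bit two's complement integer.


Original: 000111011110
Step 1 - Invert all bits: 111000100001
Step 2 - Add 1: 111000100001 + 1
= 111000100010 (represents -478)


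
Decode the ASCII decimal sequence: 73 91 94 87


Codes (decimal): 73 91 94 87
Per-code ASCII lookup:
  73  (range 65-90: uppercase, 73 - 65 = 8) → 'I'
  91  (special character) → '['
  94  (special character) → '^'
  87  (range 65-90: uppercase, 87 - 65 = 22) → 'W'
= 'I[^W'


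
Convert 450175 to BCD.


Each digit → 4-bit binary:
  4 → 0100
  5 → 0101
  0 → 0000
  1 → 0001
  7 → 0111
  5 → 0101
= 0100 0101 0000 0001 0111 0101


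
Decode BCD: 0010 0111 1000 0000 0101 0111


Each 4-bit group → digit:
  0010 → 2
  0111 → 7
  1000 → 8
  0000 → 0
  0101 → 5
  0111 → 7
= 278057


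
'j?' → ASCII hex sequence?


String: 'j?'  (2 characters)
Per-character ASCII lookup:
  'j': lowercase starts at 97: 'j' = 97 + 9 = 106 → 0x6A
  '?': special character: '?' = 63 → 0x3F
= 0x6A 0x3F


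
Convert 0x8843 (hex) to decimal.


Positional values:
Position 0: 3 × 16^0 = 3 × 1 = 3
Position 1: 4 × 16^1 = 4 × 16 = 64
Position 2: 8 × 16^2 = 8 × 256 = 2048
Position 3: 8 × 16^3 = 8 × 4096 = 32768
Sum = 3 + 64 + 2048 + 32768
= 34883


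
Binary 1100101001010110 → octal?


Group into 3-bit groups: 001100101001010110
  001 = 1
  100 = 4
  101 = 5
  001 = 1
  010 = 2
  110 = 6
= 0o145126


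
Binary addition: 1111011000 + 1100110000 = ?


Align and add column by column (LSB to MSB, carry propagating):
  01111011000
+ 01100110000
  -----------
  col 0: 0 + 0 + 0 (carry in) = 0 → bit 0, carry out 0
  col 1: 0 + 0 + 0 (carry in) = 0 → bit 0, carry out 0
  col 2: 0 + 0 + 0 (carry in) = 0 → bit 0, carry out 0
  col 3: 1 + 0 + 0 (carry in) = 1 → bit 1, carry out 0
  col 4: 1 + 1 + 0 (carry in) = 2 → bit 0, carry out 1
  col 5: 0 + 1 + 1 (carry in) = 2 → bit 0, carry out 1
  col 6: 1 + 0 + 1 (carry in) = 2 → bit 0, carry out 1
  col 7: 1 + 0 + 1 (carry in) = 2 → bit 0, carry out 1
  col 8: 1 + 1 + 1 (carry in) = 3 → bit 1, carry out 1
  col 9: 1 + 1 + 1 (carry in) = 3 → bit 1, carry out 1
  col 10: 0 + 0 + 1 (carry in) = 1 → bit 1, carry out 0
Reading bits MSB→LSB: 11100001000
Strip leading zeros: 11100001000
= 11100001000


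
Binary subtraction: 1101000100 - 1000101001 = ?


Align and subtract column by column (LSB to MSB, borrowing when needed):
  1101000100
- 1000101001
  ----------
  col 0: (0 - 0 borrow-in) - 1 → borrow from next column: (0+2) - 1 = 1, borrow out 1
  col 1: (0 - 1 borrow-in) - 0 → borrow from next column: (-1+2) - 0 = 1, borrow out 1
  col 2: (1 - 1 borrow-in) - 0 → 0 - 0 = 0, borrow out 0
  col 3: (0 - 0 borrow-in) - 1 → borrow from next column: (0+2) - 1 = 1, borrow out 1
  col 4: (0 - 1 borrow-in) - 0 → borrow from next column: (-1+2) - 0 = 1, borrow out 1
  col 5: (0 - 1 borrow-in) - 1 → borrow from next column: (-1+2) - 1 = 0, borrow out 1
  col 6: (1 - 1 borrow-in) - 0 → 0 - 0 = 0, borrow out 0
  col 7: (0 - 0 borrow-in) - 0 → 0 - 0 = 0, borrow out 0
  col 8: (1 - 0 borrow-in) - 0 → 1 - 0 = 1, borrow out 0
  col 9: (1 - 0 borrow-in) - 1 → 1 - 1 = 0, borrow out 0
Reading bits MSB→LSB: 0100011011
Strip leading zeros: 100011011
= 100011011


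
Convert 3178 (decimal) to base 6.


Divide by 6 repeatedly:
3178 ÷ 6 = 529 remainder 4
529 ÷ 6 = 88 remainder 1
88 ÷ 6 = 14 remainder 4
14 ÷ 6 = 2 remainder 2
2 ÷ 6 = 0 remainder 2
Reading remainders bottom-up:
= 22414


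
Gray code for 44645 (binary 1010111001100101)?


Binary: 1010111001100101
Gray code: G = B XOR (B >> 1)
B >> 1 = 0101011100110010
1010111001100101 XOR 0101011100110010:
  1 XOR 0 = 1
  0 XOR 1 = 1
  1 XOR 0 = 1
  0 XOR 1 = 1
  1 XOR 0 = 1
  1 XOR 1 = 0
  1 XOR 1 = 0
  0 XOR 1 = 1
  0 XOR 0 = 0
  1 XOR 0 = 1
  1 XOR 1 = 0
  0 XOR 1 = 1
  0 XOR 0 = 0
  1 XOR 0 = 1
  0 XOR 1 = 1
  1 XOR 0 = 1
= 1111100101010111


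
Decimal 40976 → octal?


Divide by 8 repeatedly:
40976 ÷ 8 = 5122 remainder 0
5122 ÷ 8 = 640 remainder 2
640 ÷ 8 = 80 remainder 0
80 ÷ 8 = 10 remainder 0
10 ÷ 8 = 1 remainder 2
1 ÷ 8 = 0 remainder 1
Reading remainders bottom-up:
= 0o120020


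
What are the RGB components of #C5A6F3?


Hex: #C5A6F3
R = C5₁₆ = 197
G = A6₁₆ = 166
B = F3₁₆ = 243
= RGB(197, 166, 243)


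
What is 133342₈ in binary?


Each octal digit → 3 binary bits:
  1 = 001
  3 = 011
  3 = 011
  3 = 011
  4 = 100
  2 = 010
Concatenate: 001 011 011 011 100 010
= 001011011011100010


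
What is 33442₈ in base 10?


Positional values:
Position 0: 2 × 8^0 = 2
Position 1: 4 × 8^1 = 32
Position 2: 4 × 8^2 = 256
Position 3: 3 × 8^3 = 1536
Position 4: 3 × 8^4 = 12288
Sum = 2 + 32 + 256 + 1536 + 12288
= 14114


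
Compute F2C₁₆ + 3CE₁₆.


Align and add column by column (LSB to MSB, each column mod 16 with carry):
  0F2C
+ 03CE
  ----
  col 0: C(12) + E(14) + 0 (carry in) = 26 → A(10), carry out 1
  col 1: 2(2) + C(12) + 1 (carry in) = 15 → F(15), carry out 0
  col 2: F(15) + 3(3) + 0 (carry in) = 18 → 2(2), carry out 1
  col 3: 0(0) + 0(0) + 1 (carry in) = 1 → 1(1), carry out 0
Reading digits MSB→LSB: 12FA
Strip leading zeros: 12FA
= 0x12FA


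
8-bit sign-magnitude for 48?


Sign bit: 0 (positive)
Magnitude: 48 = 0110000
= 00110000


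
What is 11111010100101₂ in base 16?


Group into 4-bit nibbles: 0011111010100101
  0011 = 3
  1110 = E
  1010 = A
  0101 = 5
= 0x3EA5


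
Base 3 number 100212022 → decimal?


Positional values (base 3):
  2 × 3^0 = 2 × 1 = 2
  2 × 3^1 = 2 × 3 = 6
  0 × 3^2 = 0 × 9 = 0
  2 × 3^3 = 2 × 27 = 54
  1 × 3^4 = 1 × 81 = 81
  2 × 3^5 = 2 × 243 = 486
  0 × 3^6 = 0 × 729 = 0
  0 × 3^7 = 0 × 2187 = 0
  1 × 3^8 = 1 × 6561 = 6561
Sum = 2 + 6 + 0 + 54 + 81 + 486 + 0 + 0 + 6561
= 7190


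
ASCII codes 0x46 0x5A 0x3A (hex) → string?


Codes (hex): 0x46 0x5A 0x3A
Per-code ASCII lookup:
  0x46 = 70  (range 65-90: uppercase, 70 - 65 = 5) → 'F'
  0x5A = 90  (range 65-90: uppercase, 90 - 65 = 25) → 'Z'
  0x3A = 58  (special character) → ':'
= 'FZ:'


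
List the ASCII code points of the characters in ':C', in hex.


String: ':C'  (2 characters)
Per-character ASCII lookup:
  ':': special character: ':' = 58 → 0x3A
  'C': uppercase starts at 65: 'C' = 65 + 2 = 67 → 0x43
= 0x3A 0x43


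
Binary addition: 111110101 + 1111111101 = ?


Align and add column by column (LSB to MSB, carry propagating):
  00111110101
+ 01111111101
  -----------
  col 0: 1 + 1 + 0 (carry in) = 2 → bit 0, carry out 1
  col 1: 0 + 0 + 1 (carry in) = 1 → bit 1, carry out 0
  col 2: 1 + 1 + 0 (carry in) = 2 → bit 0, carry out 1
  col 3: 0 + 1 + 1 (carry in) = 2 → bit 0, carry out 1
  col 4: 1 + 1 + 1 (carry in) = 3 → bit 1, carry out 1
  col 5: 1 + 1 + 1 (carry in) = 3 → bit 1, carry out 1
  col 6: 1 + 1 + 1 (carry in) = 3 → bit 1, carry out 1
  col 7: 1 + 1 + 1 (carry in) = 3 → bit 1, carry out 1
  col 8: 1 + 1 + 1 (carry in) = 3 → bit 1, carry out 1
  col 9: 0 + 1 + 1 (carry in) = 2 → bit 0, carry out 1
  col 10: 0 + 0 + 1 (carry in) = 1 → bit 1, carry out 0
Reading bits MSB→LSB: 10111110010
Strip leading zeros: 10111110010
= 10111110010


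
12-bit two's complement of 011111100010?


Original: 011111100010
Step 1 - Invert all bits: 100000011101
Step 2 - Add 1: 100000011101 + 1
= 100000011110 (represents -2018)


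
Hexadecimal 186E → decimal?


Positional values:
Position 0: E × 16^0 = 14 × 1 = 14
Position 1: 6 × 16^1 = 6 × 16 = 96
Position 2: 8 × 16^2 = 8 × 256 = 2048
Position 3: 1 × 16^3 = 1 × 4096 = 4096
Sum = 14 + 96 + 2048 + 4096
= 6254


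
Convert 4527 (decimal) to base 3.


Divide by 3 repeatedly:
4527 ÷ 3 = 1509 remainder 0
1509 ÷ 3 = 503 remainder 0
503 ÷ 3 = 167 remainder 2
167 ÷ 3 = 55 remainder 2
55 ÷ 3 = 18 remainder 1
18 ÷ 3 = 6 remainder 0
6 ÷ 3 = 2 remainder 0
2 ÷ 3 = 0 remainder 2
Reading remainders bottom-up:
= 20012200


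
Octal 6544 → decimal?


Positional values:
Position 0: 4 × 8^0 = 4
Position 1: 4 × 8^1 = 32
Position 2: 5 × 8^2 = 320
Position 3: 6 × 8^3 = 3072
Sum = 4 + 32 + 320 + 3072
= 3428


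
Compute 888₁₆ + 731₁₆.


Align and add column by column (LSB to MSB, each column mod 16 with carry):
  0888
+ 0731
  ----
  col 0: 8(8) + 1(1) + 0 (carry in) = 9 → 9(9), carry out 0
  col 1: 8(8) + 3(3) + 0 (carry in) = 11 → B(11), carry out 0
  col 2: 8(8) + 7(7) + 0 (carry in) = 15 → F(15), carry out 0
  col 3: 0(0) + 0(0) + 0 (carry in) = 0 → 0(0), carry out 0
Reading digits MSB→LSB: 0FB9
Strip leading zeros: FB9
= 0xFB9


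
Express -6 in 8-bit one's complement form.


Original: 00000110
Invert all bits:
  bit 0: 0 → 1
  bit 1: 0 → 1
  bit 2: 0 → 1
  bit 3: 0 → 1
  bit 4: 0 → 1
  bit 5: 1 → 0
  bit 6: 1 → 0
  bit 7: 0 → 1
= 11111001


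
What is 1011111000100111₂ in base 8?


Group into 3-bit groups: 001011111000100111
  001 = 1
  011 = 3
  111 = 7
  000 = 0
  100 = 4
  111 = 7
= 0o137047


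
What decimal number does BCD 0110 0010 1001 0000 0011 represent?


Each 4-bit group → digit:
  0110 → 6
  0010 → 2
  1001 → 9
  0000 → 0
  0011 → 3
= 62903


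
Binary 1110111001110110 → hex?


Group into 4-bit nibbles: 1110111001110110
  1110 = E
  1110 = E
  0111 = 7
  0110 = 6
= 0xEE76


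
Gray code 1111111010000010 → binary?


Gray code: 1111111010000010
MSB stays the same: 1
Each subsequent bit = prev_binary XOR current_gray:
  B[1] = 1 XOR 1 = 0
  B[2] = 0 XOR 1 = 1
  B[3] = 1 XOR 1 = 0
  B[4] = 0 XOR 1 = 1
  B[5] = 1 XOR 1 = 0
  B[6] = 0 XOR 1 = 1
  B[7] = 1 XOR 0 = 1
  B[8] = 1 XOR 1 = 0
  B[9] = 0 XOR 0 = 0
  B[10] = 0 XOR 0 = 0
  B[11] = 0 XOR 0 = 0
  B[12] = 0 XOR 0 = 0
  B[13] = 0 XOR 0 = 0
  B[14] = 0 XOR 1 = 1
  B[15] = 1 XOR 0 = 1
= 1010101100000011 (43779 decimal)


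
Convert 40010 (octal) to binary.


Each octal digit → 3 binary bits:
  4 = 100
  0 = 000
  0 = 000
  1 = 001
  0 = 000
Concatenate: 100 000 000 001 000
= 100000000001000


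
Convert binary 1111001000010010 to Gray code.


Binary: 1111001000010010
Gray code: G = B XOR (B >> 1)
B >> 1 = 0111100100001001
1111001000010010 XOR 0111100100001001:
  1 XOR 0 = 1
  1 XOR 1 = 0
  1 XOR 1 = 0
  1 XOR 1 = 0
  0 XOR 1 = 1
  0 XOR 0 = 0
  1 XOR 0 = 1
  0 XOR 1 = 1
  0 XOR 0 = 0
  0 XOR 0 = 0
  0 XOR 0 = 0
  1 XOR 0 = 1
  0 XOR 1 = 1
  0 XOR 0 = 0
  1 XOR 0 = 1
  0 XOR 1 = 1
= 1000101100011011


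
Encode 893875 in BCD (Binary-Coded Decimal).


Each digit → 4-bit binary:
  8 → 1000
  9 → 1001
  3 → 0011
  8 → 1000
  7 → 0111
  5 → 0101
= 1000 1001 0011 1000 0111 0101


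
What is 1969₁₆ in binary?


Each hex digit → 4 binary bits:
  1 = 0001
  9 = 1001
  6 = 0110
  9 = 1001
Concatenate: 0001 1001 0110 1001
= 0001100101101001


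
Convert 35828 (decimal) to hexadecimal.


Divide by 16 repeatedly:
35828 ÷ 16 = 2239 remainder 4 (4)
2239 ÷ 16 = 139 remainder 15 (F)
139 ÷ 16 = 8 remainder 11 (B)
8 ÷ 16 = 0 remainder 8 (8)
Reading remainders bottom-up:
= 0x8BF4


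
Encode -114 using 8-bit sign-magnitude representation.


Sign bit: 1 (negative)
Magnitude: 114 = 1110010
= 11110010


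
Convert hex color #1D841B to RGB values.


Hex: #1D841B
R = 1D₁₆ = 29
G = 84₁₆ = 132
B = 1B₁₆ = 27
= RGB(29, 132, 27)


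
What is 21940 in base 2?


Divide by 2 repeatedly:
21940 ÷ 2 = 10970 remainder 0
10970 ÷ 2 = 5485 remainder 0
5485 ÷ 2 = 2742 remainder 1
2742 ÷ 2 = 1371 remainder 0
1371 ÷ 2 = 685 remainder 1
685 ÷ 2 = 342 remainder 1
342 ÷ 2 = 171 remainder 0
171 ÷ 2 = 85 remainder 1
85 ÷ 2 = 42 remainder 1
42 ÷ 2 = 21 remainder 0
21 ÷ 2 = 10 remainder 1
10 ÷ 2 = 5 remainder 0
5 ÷ 2 = 2 remainder 1
2 ÷ 2 = 1 remainder 0
1 ÷ 2 = 0 remainder 1
Reading remainders bottom-up:
= 101010110110100


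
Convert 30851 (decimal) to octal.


Divide by 8 repeatedly:
30851 ÷ 8 = 3856 remainder 3
3856 ÷ 8 = 482 remainder 0
482 ÷ 8 = 60 remainder 2
60 ÷ 8 = 7 remainder 4
7 ÷ 8 = 0 remainder 7
Reading remainders bottom-up:
= 0o74203


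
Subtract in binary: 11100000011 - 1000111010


Align and subtract column by column (LSB to MSB, borrowing when needed):
  11100000011
- 01000111010
  -----------
  col 0: (1 - 0 borrow-in) - 0 → 1 - 0 = 1, borrow out 0
  col 1: (1 - 0 borrow-in) - 1 → 1 - 1 = 0, borrow out 0
  col 2: (0 - 0 borrow-in) - 0 → 0 - 0 = 0, borrow out 0
  col 3: (0 - 0 borrow-in) - 1 → borrow from next column: (0+2) - 1 = 1, borrow out 1
  col 4: (0 - 1 borrow-in) - 1 → borrow from next column: (-1+2) - 1 = 0, borrow out 1
  col 5: (0 - 1 borrow-in) - 1 → borrow from next column: (-1+2) - 1 = 0, borrow out 1
  col 6: (0 - 1 borrow-in) - 0 → borrow from next column: (-1+2) - 0 = 1, borrow out 1
  col 7: (0 - 1 borrow-in) - 0 → borrow from next column: (-1+2) - 0 = 1, borrow out 1
  col 8: (1 - 1 borrow-in) - 0 → 0 - 0 = 0, borrow out 0
  col 9: (1 - 0 borrow-in) - 1 → 1 - 1 = 0, borrow out 0
  col 10: (1 - 0 borrow-in) - 0 → 1 - 0 = 1, borrow out 0
Reading bits MSB→LSB: 10011001001
Strip leading zeros: 10011001001
= 10011001001


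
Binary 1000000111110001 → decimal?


Positional values:
Bit 0: 1 × 2^0 = 1
Bit 4: 1 × 2^4 = 16
Bit 5: 1 × 2^5 = 32
Bit 6: 1 × 2^6 = 64
Bit 7: 1 × 2^7 = 128
Bit 8: 1 × 2^8 = 256
Bit 15: 1 × 2^15 = 32768
Sum = 1 + 16 + 32 + 64 + 128 + 256 + 32768
= 33265


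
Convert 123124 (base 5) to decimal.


Positional values (base 5):
  4 × 5^0 = 4 × 1 = 4
  2 × 5^1 = 2 × 5 = 10
  1 × 5^2 = 1 × 25 = 25
  3 × 5^3 = 3 × 125 = 375
  2 × 5^4 = 2 × 625 = 1250
  1 × 5^5 = 1 × 3125 = 3125
Sum = 4 + 10 + 25 + 375 + 1250 + 3125
= 4789


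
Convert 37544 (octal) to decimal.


Positional values:
Position 0: 4 × 8^0 = 4
Position 1: 4 × 8^1 = 32
Position 2: 5 × 8^2 = 320
Position 3: 7 × 8^3 = 3584
Position 4: 3 × 8^4 = 12288
Sum = 4 + 32 + 320 + 3584 + 12288
= 16228


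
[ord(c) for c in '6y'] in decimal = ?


String: '6y'  (2 characters)
Per-character ASCII lookup:
  '6': digits start at 48: '6' = 48 + 6 = 54
  'y': lowercase starts at 97: 'y' = 97 + 24 = 121
= 54 121


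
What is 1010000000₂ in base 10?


Positional values:
Bit 7: 1 × 2^7 = 128
Bit 9: 1 × 2^9 = 512
Sum = 128 + 512
= 640


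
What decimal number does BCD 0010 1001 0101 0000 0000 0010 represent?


Each 4-bit group → digit:
  0010 → 2
  1001 → 9
  0101 → 5
  0000 → 0
  0000 → 0
  0010 → 2
= 295002


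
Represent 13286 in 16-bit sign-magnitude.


Sign bit: 0 (positive)
Magnitude: 13286 = 011001111100110
= 0011001111100110


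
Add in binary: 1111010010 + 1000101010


Align and add column by column (LSB to MSB, carry propagating):
  01111010010
+ 01000101010
  -----------
  col 0: 0 + 0 + 0 (carry in) = 0 → bit 0, carry out 0
  col 1: 1 + 1 + 0 (carry in) = 2 → bit 0, carry out 1
  col 2: 0 + 0 + 1 (carry in) = 1 → bit 1, carry out 0
  col 3: 0 + 1 + 0 (carry in) = 1 → bit 1, carry out 0
  col 4: 1 + 0 + 0 (carry in) = 1 → bit 1, carry out 0
  col 5: 0 + 1 + 0 (carry in) = 1 → bit 1, carry out 0
  col 6: 1 + 0 + 0 (carry in) = 1 → bit 1, carry out 0
  col 7: 1 + 0 + 0 (carry in) = 1 → bit 1, carry out 0
  col 8: 1 + 0 + 0 (carry in) = 1 → bit 1, carry out 0
  col 9: 1 + 1 + 0 (carry in) = 2 → bit 0, carry out 1
  col 10: 0 + 0 + 1 (carry in) = 1 → bit 1, carry out 0
Reading bits MSB→LSB: 10111111100
Strip leading zeros: 10111111100
= 10111111100


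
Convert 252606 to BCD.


Each digit → 4-bit binary:
  2 → 0010
  5 → 0101
  2 → 0010
  6 → 0110
  0 → 0000
  6 → 0110
= 0010 0101 0010 0110 0000 0110


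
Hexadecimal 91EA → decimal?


Positional values:
Position 0: A × 16^0 = 10 × 1 = 10
Position 1: E × 16^1 = 14 × 16 = 224
Position 2: 1 × 16^2 = 1 × 256 = 256
Position 3: 9 × 16^3 = 9 × 4096 = 36864
Sum = 10 + 224 + 256 + 36864
= 37354


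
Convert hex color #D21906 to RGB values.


Hex: #D21906
R = D2₁₆ = 210
G = 19₁₆ = 25
B = 06₁₆ = 6
= RGB(210, 25, 6)


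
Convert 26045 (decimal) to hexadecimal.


Divide by 16 repeatedly:
26045 ÷ 16 = 1627 remainder 13 (D)
1627 ÷ 16 = 101 remainder 11 (B)
101 ÷ 16 = 6 remainder 5 (5)
6 ÷ 16 = 0 remainder 6 (6)
Reading remainders bottom-up:
= 0x65BD


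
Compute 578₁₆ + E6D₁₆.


Align and add column by column (LSB to MSB, each column mod 16 with carry):
  0578
+ 0E6D
  ----
  col 0: 8(8) + D(13) + 0 (carry in) = 21 → 5(5), carry out 1
  col 1: 7(7) + 6(6) + 1 (carry in) = 14 → E(14), carry out 0
  col 2: 5(5) + E(14) + 0 (carry in) = 19 → 3(3), carry out 1
  col 3: 0(0) + 0(0) + 1 (carry in) = 1 → 1(1), carry out 0
Reading digits MSB→LSB: 13E5
Strip leading zeros: 13E5
= 0x13E5


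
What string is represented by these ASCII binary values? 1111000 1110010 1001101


Codes (binary): 1111000 1110010 1001101
Per-code ASCII lookup:
  1111000 = 120  (range 97-122: lowercase, 120 - 97 = 23) → 'x'
  1110010 = 114  (range 97-122: lowercase, 114 - 97 = 17) → 'r'
  1001101 = 77  (range 65-90: uppercase, 77 - 65 = 12) → 'M'
= 'xrM'


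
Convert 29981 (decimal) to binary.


Divide by 2 repeatedly:
29981 ÷ 2 = 14990 remainder 1
14990 ÷ 2 = 7495 remainder 0
7495 ÷ 2 = 3747 remainder 1
3747 ÷ 2 = 1873 remainder 1
1873 ÷ 2 = 936 remainder 1
936 ÷ 2 = 468 remainder 0
468 ÷ 2 = 234 remainder 0
234 ÷ 2 = 117 remainder 0
117 ÷ 2 = 58 remainder 1
58 ÷ 2 = 29 remainder 0
29 ÷ 2 = 14 remainder 1
14 ÷ 2 = 7 remainder 0
7 ÷ 2 = 3 remainder 1
3 ÷ 2 = 1 remainder 1
1 ÷ 2 = 0 remainder 1
Reading remainders bottom-up:
= 111010100011101


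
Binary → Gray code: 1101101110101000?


Binary: 1101101110101000
Gray code: G = B XOR (B >> 1)
B >> 1 = 0110110111010100
1101101110101000 XOR 0110110111010100:
  1 XOR 0 = 1
  1 XOR 1 = 0
  0 XOR 1 = 1
  1 XOR 0 = 1
  1 XOR 1 = 0
  0 XOR 1 = 1
  1 XOR 0 = 1
  1 XOR 1 = 0
  1 XOR 1 = 0
  0 XOR 1 = 1
  1 XOR 0 = 1
  0 XOR 1 = 1
  1 XOR 0 = 1
  0 XOR 1 = 1
  0 XOR 0 = 0
  0 XOR 0 = 0
= 1011011001111100


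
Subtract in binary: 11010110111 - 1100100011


Align and subtract column by column (LSB to MSB, borrowing when needed):
  11010110111
- 01100100011
  -----------
  col 0: (1 - 0 borrow-in) - 1 → 1 - 1 = 0, borrow out 0
  col 1: (1 - 0 borrow-in) - 1 → 1 - 1 = 0, borrow out 0
  col 2: (1 - 0 borrow-in) - 0 → 1 - 0 = 1, borrow out 0
  col 3: (0 - 0 borrow-in) - 0 → 0 - 0 = 0, borrow out 0
  col 4: (1 - 0 borrow-in) - 0 → 1 - 0 = 1, borrow out 0
  col 5: (1 - 0 borrow-in) - 1 → 1 - 1 = 0, borrow out 0
  col 6: (0 - 0 borrow-in) - 0 → 0 - 0 = 0, borrow out 0
  col 7: (1 - 0 borrow-in) - 0 → 1 - 0 = 1, borrow out 0
  col 8: (0 - 0 borrow-in) - 1 → borrow from next column: (0+2) - 1 = 1, borrow out 1
  col 9: (1 - 1 borrow-in) - 1 → borrow from next column: (0+2) - 1 = 1, borrow out 1
  col 10: (1 - 1 borrow-in) - 0 → 0 - 0 = 0, borrow out 0
Reading bits MSB→LSB: 01110010100
Strip leading zeros: 1110010100
= 1110010100


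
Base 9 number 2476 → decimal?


Positional values (base 9):
  6 × 9^0 = 6 × 1 = 6
  7 × 9^1 = 7 × 9 = 63
  4 × 9^2 = 4 × 81 = 324
  2 × 9^3 = 2 × 729 = 1458
Sum = 6 + 63 + 324 + 1458
= 1851


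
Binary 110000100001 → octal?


Group into 3-bit groups: 110000100001
  110 = 6
  000 = 0
  100 = 4
  001 = 1
= 0o6041


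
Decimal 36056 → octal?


Divide by 8 repeatedly:
36056 ÷ 8 = 4507 remainder 0
4507 ÷ 8 = 563 remainder 3
563 ÷ 8 = 70 remainder 3
70 ÷ 8 = 8 remainder 6
8 ÷ 8 = 1 remainder 0
1 ÷ 8 = 0 remainder 1
Reading remainders bottom-up:
= 0o106330


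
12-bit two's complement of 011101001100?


Original: 011101001100
Step 1 - Invert all bits: 100010110011
Step 2 - Add 1: 100010110011 + 1
= 100010110100 (represents -1868)


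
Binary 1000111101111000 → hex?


Group into 4-bit nibbles: 1000111101111000
  1000 = 8
  1111 = F
  0111 = 7
  1000 = 8
= 0x8F78


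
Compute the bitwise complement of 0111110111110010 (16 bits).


Original: 0111110111110010
Invert all bits:
  bit 0: 0 → 1
  bit 1: 1 → 0
  bit 2: 1 → 0
  bit 3: 1 → 0
  bit 4: 1 → 0
  bit 5: 1 → 0
  bit 6: 0 → 1
  bit 7: 1 → 0
  bit 8: 1 → 0
  bit 9: 1 → 0
  bit 10: 1 → 0
  bit 11: 1 → 0
  bit 12: 0 → 1
  bit 13: 0 → 1
  bit 14: 1 → 0
  bit 15: 0 → 1
= 1000001000001101


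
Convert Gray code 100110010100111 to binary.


Gray code: 100110010100111
MSB stays the same: 1
Each subsequent bit = prev_binary XOR current_gray:
  B[1] = 1 XOR 0 = 1
  B[2] = 1 XOR 0 = 1
  B[3] = 1 XOR 1 = 0
  B[4] = 0 XOR 1 = 1
  B[5] = 1 XOR 0 = 1
  B[6] = 1 XOR 0 = 1
  B[7] = 1 XOR 1 = 0
  B[8] = 0 XOR 0 = 0
  B[9] = 0 XOR 1 = 1
  B[10] = 1 XOR 0 = 1
  B[11] = 1 XOR 0 = 1
  B[12] = 1 XOR 1 = 0
  B[13] = 0 XOR 1 = 1
  B[14] = 1 XOR 1 = 0
= 111011100111010 (30522 decimal)


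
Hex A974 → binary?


Each hex digit → 4 binary bits:
  A = 1010
  9 = 1001
  7 = 0111
  4 = 0100
Concatenate: 1010 1001 0111 0100
= 1010100101110100


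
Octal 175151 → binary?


Each octal digit → 3 binary bits:
  1 = 001
  7 = 111
  5 = 101
  1 = 001
  5 = 101
  1 = 001
Concatenate: 001 111 101 001 101 001
= 001111101001101001


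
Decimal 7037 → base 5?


Divide by 5 repeatedly:
7037 ÷ 5 = 1407 remainder 2
1407 ÷ 5 = 281 remainder 2
281 ÷ 5 = 56 remainder 1
56 ÷ 5 = 11 remainder 1
11 ÷ 5 = 2 remainder 1
2 ÷ 5 = 0 remainder 2
Reading remainders bottom-up:
= 211122


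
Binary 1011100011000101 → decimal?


Positional values:
Bit 0: 1 × 2^0 = 1
Bit 2: 1 × 2^2 = 4
Bit 6: 1 × 2^6 = 64
Bit 7: 1 × 2^7 = 128
Bit 11: 1 × 2^11 = 2048
Bit 12: 1 × 2^12 = 4096
Bit 13: 1 × 2^13 = 8192
Bit 15: 1 × 2^15 = 32768
Sum = 1 + 4 + 64 + 128 + 2048 + 4096 + 8192 + 32768
= 47301


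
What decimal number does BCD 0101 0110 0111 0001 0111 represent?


Each 4-bit group → digit:
  0101 → 5
  0110 → 6
  0111 → 7
  0001 → 1
  0111 → 7
= 56717


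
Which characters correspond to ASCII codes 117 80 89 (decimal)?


Codes (decimal): 117 80 89
Per-code ASCII lookup:
  117  (range 97-122: lowercase, 117 - 97 = 20) → 'u'
  80  (range 65-90: uppercase, 80 - 65 = 15) → 'P'
  89  (range 65-90: uppercase, 89 - 65 = 24) → 'Y'
= 'uPY'


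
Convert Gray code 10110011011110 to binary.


Gray code: 10110011011110
MSB stays the same: 1
Each subsequent bit = prev_binary XOR current_gray:
  B[1] = 1 XOR 0 = 1
  B[2] = 1 XOR 1 = 0
  B[3] = 0 XOR 1 = 1
  B[4] = 1 XOR 0 = 1
  B[5] = 1 XOR 0 = 1
  B[6] = 1 XOR 1 = 0
  B[7] = 0 XOR 1 = 1
  B[8] = 1 XOR 0 = 1
  B[9] = 1 XOR 1 = 0
  B[10] = 0 XOR 1 = 1
  B[11] = 1 XOR 1 = 0
  B[12] = 0 XOR 1 = 1
  B[13] = 1 XOR 0 = 1
= 11011101101011 (14187 decimal)


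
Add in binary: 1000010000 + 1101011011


Align and add column by column (LSB to MSB, carry propagating):
  01000010000
+ 01101011011
  -----------
  col 0: 0 + 1 + 0 (carry in) = 1 → bit 1, carry out 0
  col 1: 0 + 1 + 0 (carry in) = 1 → bit 1, carry out 0
  col 2: 0 + 0 + 0 (carry in) = 0 → bit 0, carry out 0
  col 3: 0 + 1 + 0 (carry in) = 1 → bit 1, carry out 0
  col 4: 1 + 1 + 0 (carry in) = 2 → bit 0, carry out 1
  col 5: 0 + 0 + 1 (carry in) = 1 → bit 1, carry out 0
  col 6: 0 + 1 + 0 (carry in) = 1 → bit 1, carry out 0
  col 7: 0 + 0 + 0 (carry in) = 0 → bit 0, carry out 0
  col 8: 0 + 1 + 0 (carry in) = 1 → bit 1, carry out 0
  col 9: 1 + 1 + 0 (carry in) = 2 → bit 0, carry out 1
  col 10: 0 + 0 + 1 (carry in) = 1 → bit 1, carry out 0
Reading bits MSB→LSB: 10101101011
Strip leading zeros: 10101101011
= 10101101011


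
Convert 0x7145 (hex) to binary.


Each hex digit → 4 binary bits:
  7 = 0111
  1 = 0001
  4 = 0100
  5 = 0101
Concatenate: 0111 0001 0100 0101
= 0111000101000101


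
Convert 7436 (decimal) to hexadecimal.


Divide by 16 repeatedly:
7436 ÷ 16 = 464 remainder 12 (C)
464 ÷ 16 = 29 remainder 0 (0)
29 ÷ 16 = 1 remainder 13 (D)
1 ÷ 16 = 0 remainder 1 (1)
Reading remainders bottom-up:
= 0x1D0C


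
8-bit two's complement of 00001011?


Original: 00001011
Step 1 - Invert all bits: 11110100
Step 2 - Add 1: 11110100 + 1
= 11110101 (represents -11)


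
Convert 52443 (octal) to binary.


Each octal digit → 3 binary bits:
  5 = 101
  2 = 010
  4 = 100
  4 = 100
  3 = 011
Concatenate: 101 010 100 100 011
= 101010100100011


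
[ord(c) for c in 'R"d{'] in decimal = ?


String: 'R"d{'  (4 characters)
Per-character ASCII lookup:
  'R': uppercase starts at 65: 'R' = 65 + 17 = 82
  '"': special character: '"' = 34
  'd': lowercase starts at 97: 'd' = 97 + 3 = 100
  '{': special character: '{' = 123
= 82 34 100 123


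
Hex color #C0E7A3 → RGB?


Hex: #C0E7A3
R = C0₁₆ = 192
G = E7₁₆ = 231
B = A3₁₆ = 163
= RGB(192, 231, 163)


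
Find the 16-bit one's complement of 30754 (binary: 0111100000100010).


Original: 0111100000100010
Invert all bits:
  bit 0: 0 → 1
  bit 1: 1 → 0
  bit 2: 1 → 0
  bit 3: 1 → 0
  bit 4: 1 → 0
  bit 5: 0 → 1
  bit 6: 0 → 1
  bit 7: 0 → 1
  bit 8: 0 → 1
  bit 9: 0 → 1
  bit 10: 1 → 0
  bit 11: 0 → 1
  bit 12: 0 → 1
  bit 13: 0 → 1
  bit 14: 1 → 0
  bit 15: 0 → 1
= 1000011111011101


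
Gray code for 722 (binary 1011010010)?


Binary: 1011010010
Gray code: G = B XOR (B >> 1)
B >> 1 = 0101101001
1011010010 XOR 0101101001:
  1 XOR 0 = 1
  0 XOR 1 = 1
  1 XOR 0 = 1
  1 XOR 1 = 0
  0 XOR 1 = 1
  1 XOR 0 = 1
  0 XOR 1 = 1
  0 XOR 0 = 0
  1 XOR 0 = 1
  0 XOR 1 = 1
= 1110111011


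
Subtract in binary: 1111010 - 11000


Align and subtract column by column (LSB to MSB, borrowing when needed):
  1111010
- 0011000
  -------
  col 0: (0 - 0 borrow-in) - 0 → 0 - 0 = 0, borrow out 0
  col 1: (1 - 0 borrow-in) - 0 → 1 - 0 = 1, borrow out 0
  col 2: (0 - 0 borrow-in) - 0 → 0 - 0 = 0, borrow out 0
  col 3: (1 - 0 borrow-in) - 1 → 1 - 1 = 0, borrow out 0
  col 4: (1 - 0 borrow-in) - 1 → 1 - 1 = 0, borrow out 0
  col 5: (1 - 0 borrow-in) - 0 → 1 - 0 = 1, borrow out 0
  col 6: (1 - 0 borrow-in) - 0 → 1 - 0 = 1, borrow out 0
Reading bits MSB→LSB: 1100010
Strip leading zeros: 1100010
= 1100010


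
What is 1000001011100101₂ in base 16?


Group into 4-bit nibbles: 1000001011100101
  1000 = 8
  0010 = 2
  1110 = E
  0101 = 5
= 0x82E5


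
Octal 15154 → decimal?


Positional values:
Position 0: 4 × 8^0 = 4
Position 1: 5 × 8^1 = 40
Position 2: 1 × 8^2 = 64
Position 3: 5 × 8^3 = 2560
Position 4: 1 × 8^4 = 4096
Sum = 4 + 40 + 64 + 2560 + 4096
= 6764


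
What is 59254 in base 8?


Divide by 8 repeatedly:
59254 ÷ 8 = 7406 remainder 6
7406 ÷ 8 = 925 remainder 6
925 ÷ 8 = 115 remainder 5
115 ÷ 8 = 14 remainder 3
14 ÷ 8 = 1 remainder 6
1 ÷ 8 = 0 remainder 1
Reading remainders bottom-up:
= 0o163566


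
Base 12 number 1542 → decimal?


Positional values (base 12):
  2 × 12^0 = 2 × 1 = 2
  4 × 12^1 = 4 × 12 = 48
  5 × 12^2 = 5 × 144 = 720
  1 × 12^3 = 1 × 1728 = 1728
Sum = 2 + 48 + 720 + 1728
= 2498


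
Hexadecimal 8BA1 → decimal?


Positional values:
Position 0: 1 × 16^0 = 1 × 1 = 1
Position 1: A × 16^1 = 10 × 16 = 160
Position 2: B × 16^2 = 11 × 256 = 2816
Position 3: 8 × 16^3 = 8 × 4096 = 32768
Sum = 1 + 160 + 2816 + 32768
= 35745


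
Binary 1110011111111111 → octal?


Group into 3-bit groups: 001110011111111111
  001 = 1
  110 = 6
  011 = 3
  111 = 7
  111 = 7
  111 = 7
= 0o163777


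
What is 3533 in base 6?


Divide by 6 repeatedly:
3533 ÷ 6 = 588 remainder 5
588 ÷ 6 = 98 remainder 0
98 ÷ 6 = 16 remainder 2
16 ÷ 6 = 2 remainder 4
2 ÷ 6 = 0 remainder 2
Reading remainders bottom-up:
= 24205


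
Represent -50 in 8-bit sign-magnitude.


Sign bit: 1 (negative)
Magnitude: 50 = 0110010
= 10110010


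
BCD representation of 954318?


Each digit → 4-bit binary:
  9 → 1001
  5 → 0101
  4 → 0100
  3 → 0011
  1 → 0001
  8 → 1000
= 1001 0101 0100 0011 0001 1000


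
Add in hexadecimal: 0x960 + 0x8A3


Align and add column by column (LSB to MSB, each column mod 16 with carry):
  0960
+ 08A3
  ----
  col 0: 0(0) + 3(3) + 0 (carry in) = 3 → 3(3), carry out 0
  col 1: 6(6) + A(10) + 0 (carry in) = 16 → 0(0), carry out 1
  col 2: 9(9) + 8(8) + 1 (carry in) = 18 → 2(2), carry out 1
  col 3: 0(0) + 0(0) + 1 (carry in) = 1 → 1(1), carry out 0
Reading digits MSB→LSB: 1203
Strip leading zeros: 1203
= 0x1203


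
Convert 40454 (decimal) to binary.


Divide by 2 repeatedly:
40454 ÷ 2 = 20227 remainder 0
20227 ÷ 2 = 10113 remainder 1
10113 ÷ 2 = 5056 remainder 1
5056 ÷ 2 = 2528 remainder 0
2528 ÷ 2 = 1264 remainder 0
1264 ÷ 2 = 632 remainder 0
632 ÷ 2 = 316 remainder 0
316 ÷ 2 = 158 remainder 0
158 ÷ 2 = 79 remainder 0
79 ÷ 2 = 39 remainder 1
39 ÷ 2 = 19 remainder 1
19 ÷ 2 = 9 remainder 1
9 ÷ 2 = 4 remainder 1
4 ÷ 2 = 2 remainder 0
2 ÷ 2 = 1 remainder 0
1 ÷ 2 = 0 remainder 1
Reading remainders bottom-up:
= 1001111000000110


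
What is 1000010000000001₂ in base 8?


Group into 3-bit groups: 001000010000000001
  001 = 1
  000 = 0
  010 = 2
  000 = 0
  000 = 0
  001 = 1
= 0o102001


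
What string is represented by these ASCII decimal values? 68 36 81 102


Codes (decimal): 68 36 81 102
Per-code ASCII lookup:
  68  (range 65-90: uppercase, 68 - 65 = 3) → 'D'
  36  (special character) → '$'
  81  (range 65-90: uppercase, 81 - 65 = 16) → 'Q'
  102  (range 97-122: lowercase, 102 - 97 = 5) → 'f'
= 'D$Qf'


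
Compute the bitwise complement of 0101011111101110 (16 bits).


Original: 0101011111101110
Invert all bits:
  bit 0: 0 → 1
  bit 1: 1 → 0
  bit 2: 0 → 1
  bit 3: 1 → 0
  bit 4: 0 → 1
  bit 5: 1 → 0
  bit 6: 1 → 0
  bit 7: 1 → 0
  bit 8: 1 → 0
  bit 9: 1 → 0
  bit 10: 1 → 0
  bit 11: 0 → 1
  bit 12: 1 → 0
  bit 13: 1 → 0
  bit 14: 1 → 0
  bit 15: 0 → 1
= 1010100000010001


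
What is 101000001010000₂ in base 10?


Positional values:
Bit 4: 1 × 2^4 = 16
Bit 6: 1 × 2^6 = 64
Bit 12: 1 × 2^12 = 4096
Bit 14: 1 × 2^14 = 16384
Sum = 16 + 64 + 4096 + 16384
= 20560


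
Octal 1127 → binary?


Each octal digit → 3 binary bits:
  1 = 001
  1 = 001
  2 = 010
  7 = 111
Concatenate: 001 001 010 111
= 001001010111


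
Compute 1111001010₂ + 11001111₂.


Align and add column by column (LSB to MSB, carry propagating):
  01111001010
+ 00011001111
  -----------
  col 0: 0 + 1 + 0 (carry in) = 1 → bit 1, carry out 0
  col 1: 1 + 1 + 0 (carry in) = 2 → bit 0, carry out 1
  col 2: 0 + 1 + 1 (carry in) = 2 → bit 0, carry out 1
  col 3: 1 + 1 + 1 (carry in) = 3 → bit 1, carry out 1
  col 4: 0 + 0 + 1 (carry in) = 1 → bit 1, carry out 0
  col 5: 0 + 0 + 0 (carry in) = 0 → bit 0, carry out 0
  col 6: 1 + 1 + 0 (carry in) = 2 → bit 0, carry out 1
  col 7: 1 + 1 + 1 (carry in) = 3 → bit 1, carry out 1
  col 8: 1 + 0 + 1 (carry in) = 2 → bit 0, carry out 1
  col 9: 1 + 0 + 1 (carry in) = 2 → bit 0, carry out 1
  col 10: 0 + 0 + 1 (carry in) = 1 → bit 1, carry out 0
Reading bits MSB→LSB: 10010011001
Strip leading zeros: 10010011001
= 10010011001


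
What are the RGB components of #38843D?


Hex: #38843D
R = 38₁₆ = 56
G = 84₁₆ = 132
B = 3D₁₆ = 61
= RGB(56, 132, 61)


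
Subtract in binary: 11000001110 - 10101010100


Align and subtract column by column (LSB to MSB, borrowing when needed):
  11000001110
- 10101010100
  -----------
  col 0: (0 - 0 borrow-in) - 0 → 0 - 0 = 0, borrow out 0
  col 1: (1 - 0 borrow-in) - 0 → 1 - 0 = 1, borrow out 0
  col 2: (1 - 0 borrow-in) - 1 → 1 - 1 = 0, borrow out 0
  col 3: (1 - 0 borrow-in) - 0 → 1 - 0 = 1, borrow out 0
  col 4: (0 - 0 borrow-in) - 1 → borrow from next column: (0+2) - 1 = 1, borrow out 1
  col 5: (0 - 1 borrow-in) - 0 → borrow from next column: (-1+2) - 0 = 1, borrow out 1
  col 6: (0 - 1 borrow-in) - 1 → borrow from next column: (-1+2) - 1 = 0, borrow out 1
  col 7: (0 - 1 borrow-in) - 0 → borrow from next column: (-1+2) - 0 = 1, borrow out 1
  col 8: (0 - 1 borrow-in) - 1 → borrow from next column: (-1+2) - 1 = 0, borrow out 1
  col 9: (1 - 1 borrow-in) - 0 → 0 - 0 = 0, borrow out 0
  col 10: (1 - 0 borrow-in) - 1 → 1 - 1 = 0, borrow out 0
Reading bits MSB→LSB: 00010111010
Strip leading zeros: 10111010
= 10111010


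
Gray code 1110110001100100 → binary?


Gray code: 1110110001100100
MSB stays the same: 1
Each subsequent bit = prev_binary XOR current_gray:
  B[1] = 1 XOR 1 = 0
  B[2] = 0 XOR 1 = 1
  B[3] = 1 XOR 0 = 1
  B[4] = 1 XOR 1 = 0
  B[5] = 0 XOR 1 = 1
  B[6] = 1 XOR 0 = 1
  B[7] = 1 XOR 0 = 1
  B[8] = 1 XOR 0 = 1
  B[9] = 1 XOR 1 = 0
  B[10] = 0 XOR 1 = 1
  B[11] = 1 XOR 0 = 1
  B[12] = 1 XOR 0 = 1
  B[13] = 1 XOR 1 = 0
  B[14] = 0 XOR 0 = 0
  B[15] = 0 XOR 0 = 0
= 1011011110111000 (47032 decimal)


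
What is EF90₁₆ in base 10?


Positional values:
Position 0: 0 × 16^0 = 0 × 1 = 0
Position 1: 9 × 16^1 = 9 × 16 = 144
Position 2: F × 16^2 = 15 × 256 = 3840
Position 3: E × 16^3 = 14 × 4096 = 57344
Sum = 0 + 144 + 3840 + 57344
= 61328


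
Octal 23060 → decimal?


Positional values:
Position 0: 0 × 8^0 = 0
Position 1: 6 × 8^1 = 48
Position 2: 0 × 8^2 = 0
Position 3: 3 × 8^3 = 1536
Position 4: 2 × 8^4 = 8192
Sum = 0 + 48 + 0 + 1536 + 8192
= 9776


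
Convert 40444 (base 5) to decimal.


Positional values (base 5):
  4 × 5^0 = 4 × 1 = 4
  4 × 5^1 = 4 × 5 = 20
  4 × 5^2 = 4 × 25 = 100
  0 × 5^3 = 0 × 125 = 0
  4 × 5^4 = 4 × 625 = 2500
Sum = 4 + 20 + 100 + 0 + 2500
= 2624


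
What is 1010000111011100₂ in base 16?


Group into 4-bit nibbles: 1010000111011100
  1010 = A
  0001 = 1
  1101 = D
  1100 = C
= 0xA1DC


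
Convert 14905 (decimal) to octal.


Divide by 8 repeatedly:
14905 ÷ 8 = 1863 remainder 1
1863 ÷ 8 = 232 remainder 7
232 ÷ 8 = 29 remainder 0
29 ÷ 8 = 3 remainder 5
3 ÷ 8 = 0 remainder 3
Reading remainders bottom-up:
= 0o35071


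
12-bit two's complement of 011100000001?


Original: 011100000001
Step 1 - Invert all bits: 100011111110
Step 2 - Add 1: 100011111110 + 1
= 100011111111 (represents -1793)


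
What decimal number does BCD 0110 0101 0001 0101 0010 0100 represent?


Each 4-bit group → digit:
  0110 → 6
  0101 → 5
  0001 → 1
  0101 → 5
  0010 → 2
  0100 → 4
= 651524


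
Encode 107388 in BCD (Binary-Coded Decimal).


Each digit → 4-bit binary:
  1 → 0001
  0 → 0000
  7 → 0111
  3 → 0011
  8 → 1000
  8 → 1000
= 0001 0000 0111 0011 1000 1000


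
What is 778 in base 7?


Divide by 7 repeatedly:
778 ÷ 7 = 111 remainder 1
111 ÷ 7 = 15 remainder 6
15 ÷ 7 = 2 remainder 1
2 ÷ 7 = 0 remainder 2
Reading remainders bottom-up:
= 2161


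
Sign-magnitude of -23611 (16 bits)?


Sign bit: 1 (negative)
Magnitude: 23611 = 101110000111011
= 1101110000111011


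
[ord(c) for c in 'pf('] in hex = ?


String: 'pf('  (3 characters)
Per-character ASCII lookup:
  'p': lowercase starts at 97: 'p' = 97 + 15 = 112 → 0x70
  'f': lowercase starts at 97: 'f' = 97 + 5 = 102 → 0x66
  '(': special character: '(' = 40 → 0x28
= 0x70 0x66 0x28


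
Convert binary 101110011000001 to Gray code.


Binary: 101110011000001
Gray code: G = B XOR (B >> 1)
B >> 1 = 010111001100000
101110011000001 XOR 010111001100000:
  1 XOR 0 = 1
  0 XOR 1 = 1
  1 XOR 0 = 1
  1 XOR 1 = 0
  1 XOR 1 = 0
  0 XOR 1 = 1
  0 XOR 0 = 0
  1 XOR 0 = 1
  1 XOR 1 = 0
  0 XOR 1 = 1
  0 XOR 0 = 0
  0 XOR 0 = 0
  0 XOR 0 = 0
  0 XOR 0 = 0
  1 XOR 0 = 1
= 111001010100001


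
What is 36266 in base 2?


Divide by 2 repeatedly:
36266 ÷ 2 = 18133 remainder 0
18133 ÷ 2 = 9066 remainder 1
9066 ÷ 2 = 4533 remainder 0
4533 ÷ 2 = 2266 remainder 1
2266 ÷ 2 = 1133 remainder 0
1133 ÷ 2 = 566 remainder 1
566 ÷ 2 = 283 remainder 0
283 ÷ 2 = 141 remainder 1
141 ÷ 2 = 70 remainder 1
70 ÷ 2 = 35 remainder 0
35 ÷ 2 = 17 remainder 1
17 ÷ 2 = 8 remainder 1
8 ÷ 2 = 4 remainder 0
4 ÷ 2 = 2 remainder 0
2 ÷ 2 = 1 remainder 0
1 ÷ 2 = 0 remainder 1
Reading remainders bottom-up:
= 1000110110101010
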